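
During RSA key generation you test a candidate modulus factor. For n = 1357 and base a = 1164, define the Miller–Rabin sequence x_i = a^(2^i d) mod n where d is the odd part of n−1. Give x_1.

1039

n − 1 = 1356 = 2^2 · 339, so s = 2 and d = 339.
x_0 = 1164^339 mod 1357 = 596.
x_1 = 596^2 mod 1357 = 1039.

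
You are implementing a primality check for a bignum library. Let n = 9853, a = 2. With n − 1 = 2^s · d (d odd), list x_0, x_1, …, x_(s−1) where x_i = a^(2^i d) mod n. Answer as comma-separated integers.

6947, 815

n − 1 = 9852 = 2^2 · 2463, so s = 2 and d = 2463.
x_0 = 2^2463 mod 9853 = 6947.
x_1 = 6947^2 mod 9853 = 815.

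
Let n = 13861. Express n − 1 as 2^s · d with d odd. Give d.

3465

Halving: 13860 → 6930 → 3465; 3465 is odd.
So 13860 = 2^2 · 3465.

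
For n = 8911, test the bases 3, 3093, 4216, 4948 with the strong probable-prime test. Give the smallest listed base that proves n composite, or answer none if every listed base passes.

n − 1 = 8910 = 2^1 · 4455, so s = 1 and d = 4455.
Base 3: x_0 = 3^4455 mod 8911 = 8910. x_0 = 8910 ≡ −1, so 3 is not a witness.
Base 3093: x_0 = 3093^4455 mod 8911 = 8910. x_0 = 8910 ≡ −1, so 3093 is not a witness.
Base 4216: x_0 = 4216^4455 mod 8911 = 1. x_0 = 1, so 4216 is not a witness.
Base 4948: x_0 = 4948^4455 mod 8911 = 8910. x_0 = 8910 ≡ −1, so 4948 is not a witness.
No listed base is a witness for 8911.

none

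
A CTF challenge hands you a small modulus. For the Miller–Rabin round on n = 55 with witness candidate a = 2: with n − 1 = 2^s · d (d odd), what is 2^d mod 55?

n − 1 = 54 = 2^1 · 27, so s = 1 and d = 27.
By repeated squaring, 2^27 ≡ 18 (mod 55).

18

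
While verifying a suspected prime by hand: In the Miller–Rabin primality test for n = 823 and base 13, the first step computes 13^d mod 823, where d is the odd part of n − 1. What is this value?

n − 1 = 822 = 2^1 · 411, so s = 1 and d = 411.
13^411 mod 823 = 1.

1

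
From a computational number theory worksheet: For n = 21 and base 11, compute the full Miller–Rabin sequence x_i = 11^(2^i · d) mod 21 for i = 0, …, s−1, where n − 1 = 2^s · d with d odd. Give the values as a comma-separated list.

n − 1 = 20 = 2^2 · 5, so s = 2 and d = 5.
x_0 = 11^5 mod 21 = 2.
x_1 = 2^2 mod 21 = 4.

2, 4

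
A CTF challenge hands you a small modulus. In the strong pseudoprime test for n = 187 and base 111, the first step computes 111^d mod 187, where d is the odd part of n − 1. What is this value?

n − 1 = 186 = 2^1 · 93, so s = 1 and d = 93.
111^93 mod 187 = 144.

144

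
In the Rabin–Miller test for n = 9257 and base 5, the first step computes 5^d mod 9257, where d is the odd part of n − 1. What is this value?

6014

n − 1 = 9256 = 2^3 · 1157, so s = 3 and d = 1157.
Repeated squaring mod 9257: 5^1 ≡ 5, 5^2 ≡ 25, 5^4 ≡ 625, 5^8 ≡ 1831, 5^16 ≡ 1527, 5^32 ≡ 8222, 5^64 ≡ 6670, 5^128 ≡ 9015, 5^256 ≡ 3022, 5^512 ≡ 5082, 5^1024 ≡ 8951.
1157 = 1024 + 128 + 4 + 1, so 5^1157 ≡ 8951·9015·625·5 ≡ 6014 (mod 9257).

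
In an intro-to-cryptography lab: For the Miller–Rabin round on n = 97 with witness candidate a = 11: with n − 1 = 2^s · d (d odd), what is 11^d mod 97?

n − 1 = 96 = 2^5 · 3, so s = 5 and d = 3.
11^3 mod 97 = 70.

70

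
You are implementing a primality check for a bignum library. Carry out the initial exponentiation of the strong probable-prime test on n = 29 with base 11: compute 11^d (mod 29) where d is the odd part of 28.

12

n − 1 = 28 = 2^2 · 7, so s = 2 and d = 7.
11^7 mod 29 = 12.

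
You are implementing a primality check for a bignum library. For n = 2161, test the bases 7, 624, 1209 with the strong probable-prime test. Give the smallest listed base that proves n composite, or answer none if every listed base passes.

none

n − 1 = 2160 = 2^4 · 135, so s = 4 and d = 135.
Base 7: x_0 = 7^135 mod 2161 = 227. x_0 is neither 1 nor 2160, so continue squaring. x_1 = 227^2 mod 2161 = 1826. x_2 = 1826^2 mod 2161 = 2014. x_3 = 2014^2 mod 2161 = 2160. x_3 ≡ −1, so 7 is not a witness.
Base 624: x_0 = 624^135 mod 2161 = 335. x_0 is neither 1 nor 2160, so continue squaring. x_1 = 335^2 mod 2161 = 2014. x_2 = 2014^2 mod 2161 = 2160. x_2 ≡ −1, so 624 is not a witness.
Base 1209: x_0 = 1209^135 mod 2161 = 954. x_0 is neither 1 nor 2160, so continue squaring. x_1 = 954^2 mod 2161 = 335. x_2 = 335^2 mod 2161 = 2014. x_3 = 2014^2 mod 2161 = 2160. x_3 ≡ −1, so 1209 is not a witness.
No listed base is a witness for 2161.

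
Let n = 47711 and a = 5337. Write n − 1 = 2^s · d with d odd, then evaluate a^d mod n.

n − 1 = 47710 = 2^1 · 23855, so s = 1 and d = 23855.
Repeated squaring mod 47711: 5337^1 ≡ 5337, 5337^2 ≡ 102, 5337^4 ≡ 10404, 5337^8 ≡ 34668, 5337^16 ≡ 30134, 5337^32 ≡ 22204, 5337^64 ≡ 19853, 5337^128 ≡ 1038, 5337^256 ≡ 27802, 5337^512 ≡ 33004, 5337^1024 ≡ 21886, 5337^2048 ≡ 26267, 5337^4096 ≡ 6518, 5337^8192 ≡ 21534, 5337^16384 ≡ 9947.
23855 = 16384 + 4096 + 2048 + 1024 + 256 + 32 + 8 + 4 + 2 + 1, so 5337^23855 ≡ 9947·6518·26267·21886·27802·22204·34668·10404·102·5337 ≡ 47710 (mod 47711).

47710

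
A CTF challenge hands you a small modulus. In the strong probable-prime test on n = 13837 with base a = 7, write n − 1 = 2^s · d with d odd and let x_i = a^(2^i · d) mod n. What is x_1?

8832

n − 1 = 13836 = 2^2 · 3459, so s = 2 and d = 3459.
x_0 = 7^3459 mod 13837 = 5488.
x_1 = 5488^2 mod 13837 = 8832.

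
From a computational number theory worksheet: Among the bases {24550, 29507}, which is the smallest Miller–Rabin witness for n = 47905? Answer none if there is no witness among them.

24550

n − 1 = 47904 = 2^5 · 1497, so s = 5 and d = 1497.
Base 24550: x_0 = 24550^1497 mod 47905 = 10795. x_0 is neither 1 nor 47904, so continue squaring. x_1 = 10795^2 mod 47905 = 27065. x_2 = 27065^2 mod 47905 = 46775. x_3 = 46775^2 mod 47905 = 31370. x_4 = 31370^2 mod 47905 = 12390. Reached i = s−1 = 4 without hitting −1: 24550 is a Miller–Rabin witness and 47905 is composite.
Base 29507: x_0 = 29507^1497 mod 47905 = 23477. x_0 is neither 1 nor 47904, so continue squaring. x_1 = 23477^2 mod 47905 = 22504. x_2 = 22504^2 mod 47905 = 26261. x_3 = 26261^2 mod 47905 = 47646. x_4 = 47646^2 mod 47905 = 19176. Reached i = s−1 = 4 without hitting −1: 29507 is a Miller–Rabin witness and 47905 is composite.
The smallest witness among the given bases is 24550.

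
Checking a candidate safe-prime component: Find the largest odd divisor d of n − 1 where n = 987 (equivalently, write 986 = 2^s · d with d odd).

Halving: 986 → 493; 493 is odd.
So 986 = 2^1 · 493.

493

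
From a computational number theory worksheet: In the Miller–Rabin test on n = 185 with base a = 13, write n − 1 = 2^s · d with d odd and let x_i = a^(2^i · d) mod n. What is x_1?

4

n − 1 = 184 = 2^3 · 23, so s = 3 and d = 23.
Repeated squaring mod 185: 13^1 ≡ 13, 13^2 ≡ 169, 13^4 ≡ 71, 13^8 ≡ 46, 13^16 ≡ 81.
23 = 16 + 4 + 2 + 1, so 13^23 ≡ 81·71·169·13 ≡ 2 (mod 185).
x_0 = 2.
x_1 = 2^2 mod 185 = 4.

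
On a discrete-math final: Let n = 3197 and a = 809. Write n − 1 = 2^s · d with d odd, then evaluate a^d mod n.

n − 1 = 3196 = 2^2 · 799, so s = 2 and d = 799.
Repeated squaring mod 3197: 809^1 ≡ 809, 809^2 ≡ 2293, 809^4 ≡ 1981, 809^8 ≡ 1642, 809^16 ≡ 1093, 809^32 ≡ 2168, 809^64 ≡ 634, 809^128 ≡ 2331, 809^256 ≡ 1858, 809^512 ≡ 2601.
799 = 512 + 256 + 16 + 8 + 4 + 2 + 1, so 809^799 ≡ 2601·1858·1093·1642·1981·2293·809 ≡ 629 (mod 3197).

629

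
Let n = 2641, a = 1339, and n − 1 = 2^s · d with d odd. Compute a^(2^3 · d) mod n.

n − 1 = 2640 = 2^4 · 165, so s = 4 and d = 165.
By repeated squaring, 1339^165 ≡ 2439 (mod 2641).
x_0 = 2439.
x_1 = 2439^2 mod 2641 = 1189.
x_2 = 1189^2 mod 2641 = 786.
x_3 = 786^2 mod 2641 = 2443.

2443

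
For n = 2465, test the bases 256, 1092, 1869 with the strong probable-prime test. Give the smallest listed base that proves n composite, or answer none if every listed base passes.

n − 1 = 2464 = 2^5 · 77, so s = 5 and d = 77.
Base 256: x_0 = 256^77 mod 2465 = 1. x_0 = 1, so 256 is not a witness.
Base 1092: x_0 = 1092^77 mod 2465 = 1177. x_0 is neither 1 nor 2464, so continue squaring. x_1 = 1177^2 mod 2465 = 2464. x_1 ≡ −1, so 1092 is not a witness.
Base 1869: x_0 = 1869^77 mod 2465 = 2464. x_0 = 2464 ≡ −1, so 1869 is not a witness.
No listed base is a witness for 2465.

none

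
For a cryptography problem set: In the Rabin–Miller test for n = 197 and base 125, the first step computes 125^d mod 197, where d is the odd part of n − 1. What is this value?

14

n − 1 = 196 = 2^2 · 49, so s = 2 and d = 49.
Repeated squaring mod 197: 125^1 ≡ 125, 125^2 ≡ 62, 125^4 ≡ 101, 125^8 ≡ 154, 125^16 ≡ 76, 125^32 ≡ 63.
49 = 32 + 16 + 1, so 125^49 ≡ 63·76·125 ≡ 14 (mod 197).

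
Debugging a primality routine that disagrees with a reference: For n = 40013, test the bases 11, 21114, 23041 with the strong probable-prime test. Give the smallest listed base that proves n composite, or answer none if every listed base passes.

n − 1 = 40012 = 2^2 · 10003, so s = 2 and d = 10003.
Base 11: x_0 = 11^10003 mod 40013 = 12532. x_0 is neither 1 nor 40012, so continue squaring. x_1 = 12532^2 mod 40013 = 40012. x_1 ≡ −1, so 11 is not a witness.
Base 21114: x_0 = 21114^10003 mod 40013 = 27481. x_0 is neither 1 nor 40012, so continue squaring. x_1 = 27481^2 mod 40013 = 40012. x_1 ≡ −1, so 21114 is not a witness.
Base 23041: x_0 = 23041^10003 mod 40013 = 1. x_0 = 1, so 23041 is not a witness.
No listed base is a witness for 40013.

none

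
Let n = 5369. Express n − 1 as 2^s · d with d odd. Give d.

671

Halving: 5368 → 2684 → 1342 → 671; 671 is odd.
So 5368 = 2^3 · 671.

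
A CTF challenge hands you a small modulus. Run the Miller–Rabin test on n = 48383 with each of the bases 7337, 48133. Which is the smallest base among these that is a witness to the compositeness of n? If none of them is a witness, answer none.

n − 1 = 48382 = 2^1 · 24191, so s = 1 and d = 24191.
Base 7337: x_0 = 7337^24191 mod 48383 = 1. x_0 = 1, so 7337 is not a witness.
Base 48133: x_0 = 48133^24191 mod 48383 = 1. x_0 = 1, so 48133 is not a witness.
No listed base is a witness for 48383.

none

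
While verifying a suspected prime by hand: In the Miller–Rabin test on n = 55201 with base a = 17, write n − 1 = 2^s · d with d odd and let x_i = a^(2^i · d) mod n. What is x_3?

55200

n − 1 = 55200 = 2^5 · 1725, so s = 5 and d = 1725.
x_0 = 17^1725 mod 55201 = 54049.
x_1 = 54049^2 mod 55201 = 2280.
x_2 = 2280^2 mod 55201 = 9506.
x_3 = 9506^2 mod 55201 = 55200.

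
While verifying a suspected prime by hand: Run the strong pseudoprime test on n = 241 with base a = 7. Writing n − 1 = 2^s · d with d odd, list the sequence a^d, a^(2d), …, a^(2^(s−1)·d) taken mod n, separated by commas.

n − 1 = 240 = 2^4 · 15, so s = 4 and d = 15.
x_0 = 7^15 mod 241 = 111.
x_1 = 111^2 mod 241 = 30.
x_2 = 30^2 mod 241 = 177.
x_3 = 177^2 mod 241 = 240.

111, 30, 177, 240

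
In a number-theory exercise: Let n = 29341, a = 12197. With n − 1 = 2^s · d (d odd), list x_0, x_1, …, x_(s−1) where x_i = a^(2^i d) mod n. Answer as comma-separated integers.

n − 1 = 29340 = 2^2 · 7335, so s = 2 and d = 7335.
x_0 = 12197^7335 mod 29341 = 27756.
x_1 = 27756^2 mod 29341 = 18240.

27756, 18240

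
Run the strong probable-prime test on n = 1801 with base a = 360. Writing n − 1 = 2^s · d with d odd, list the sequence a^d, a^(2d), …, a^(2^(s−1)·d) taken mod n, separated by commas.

n − 1 = 1800 = 2^3 · 225, so s = 3 and d = 225.
x_0 = 360^225 mod 1801 = 977.
x_1 = 977^2 mod 1801 = 1800.
x_2 = 1800^2 mod 1801 = 1.

977, 1800, 1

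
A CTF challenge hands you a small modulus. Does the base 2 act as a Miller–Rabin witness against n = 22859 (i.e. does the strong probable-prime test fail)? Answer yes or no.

no

n − 1 = 22858 = 2^1 · 11429, so s = 1 and d = 11429.
Repeated squaring mod 22859: 2^1 ≡ 2, 2^2 ≡ 4, 2^4 ≡ 16, 2^8 ≡ 256, 2^16 ≡ 19818, 2^32 ≡ 12645, 2^64 ≡ 20179, 2^128 ≡ 4674, 2^256 ≡ 15931, 2^512 ≡ 16143, 2^1024 ≡ 3849, 2^2048 ≡ 2169, 2^4096 ≡ 18466, 2^8192 ≡ 5453.
11429 = 8192 + 2048 + 1024 + 128 + 32 + 4 + 1, so 2^11429 ≡ 5453·2169·3849·4674·12645·16·2 ≡ 22858 (mod 22859).
x_0 = 2^11429 mod 22859 = 22858.
x_0 = 22858 ≡ −1, so 2 is not a witness.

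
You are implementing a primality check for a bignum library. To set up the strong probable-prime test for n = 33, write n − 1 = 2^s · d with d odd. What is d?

Halving: 32 → 16 → 8 → 4 → 2 → 1; 1 is odd.
So 32 = 2^5 · 1.

1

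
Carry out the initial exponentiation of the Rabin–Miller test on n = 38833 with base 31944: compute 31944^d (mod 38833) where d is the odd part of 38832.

n − 1 = 38832 = 2^4 · 2427, so s = 4 and d = 2427.
31944^2427 mod 38833 = 34035.

34035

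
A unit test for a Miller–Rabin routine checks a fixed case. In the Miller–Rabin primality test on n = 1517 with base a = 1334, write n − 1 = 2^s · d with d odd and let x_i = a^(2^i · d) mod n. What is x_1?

n − 1 = 1516 = 2^2 · 379, so s = 2 and d = 379.
x_0 = 1334^379 mod 1517 = 997.
x_1 = 997^2 mod 1517 = 374.

374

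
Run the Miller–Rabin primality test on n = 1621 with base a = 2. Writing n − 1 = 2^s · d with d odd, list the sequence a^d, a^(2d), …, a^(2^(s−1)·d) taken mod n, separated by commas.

166, 1620

n − 1 = 1620 = 2^2 · 405, so s = 2 and d = 405.
x_0 = 2^405 mod 1621 = 166.
x_1 = 166^2 mod 1621 = 1620.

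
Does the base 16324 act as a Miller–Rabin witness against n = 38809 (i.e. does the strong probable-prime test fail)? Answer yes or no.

yes

n − 1 = 38808 = 2^3 · 4851, so s = 3 and d = 4851.
x_0 = 16324^4851 mod 38809 = 13804.
x_0 is neither 1 nor 38808, so continue squaring.
x_1 = 13804^2 mod 38809 = 37035.
x_2 = 37035^2 mod 38809 = 3547.
Reached i = s−1 = 2 without hitting −1: 16324 is a Miller–Rabin witness and 38809 is composite.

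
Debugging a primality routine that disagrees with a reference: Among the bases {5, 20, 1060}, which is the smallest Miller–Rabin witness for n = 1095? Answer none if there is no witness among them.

5

n − 1 = 1094 = 2^1 · 547, so s = 1 and d = 547.
Base 5: x_0 = 5^547 mod 1095 = 350. x_0 ∉ {1, 1094} and s = 1, so 5 is a Miller–Rabin witness and 1095 is composite.
Base 20: x_0 = 20^547 mod 1095 = 980. x_0 ∉ {1, 1094} and s = 1, so 20 is a Miller–Rabin witness and 1095 is composite.
Base 1060: x_0 = 1060^547 mod 1095 = 280. x_0 ∉ {1, 1094} and s = 1, so 1060 is a Miller–Rabin witness and 1095 is composite.
The smallest witness among the given bases is 5.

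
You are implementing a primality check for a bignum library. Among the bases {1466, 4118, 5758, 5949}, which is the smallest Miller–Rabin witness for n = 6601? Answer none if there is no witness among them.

none

n − 1 = 6600 = 2^3 · 825, so s = 3 and d = 825.
Base 1466: x_0 = 1466^825 mod 6601 = 6600. x_0 = 6600 ≡ −1, so 1466 is not a witness.
Base 4118: x_0 = 4118^825 mod 6601 = 1. x_0 = 1, so 4118 is not a witness.
Base 5758: x_0 = 5758^825 mod 6601 = 1. x_0 = 1, so 5758 is not a witness.
Base 5949: x_0 = 5949^825 mod 6601 = 6600. x_0 = 6600 ≡ −1, so 5949 is not a witness.
No listed base is a witness for 6601.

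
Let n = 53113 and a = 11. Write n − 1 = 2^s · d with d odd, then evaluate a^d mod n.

n − 1 = 53112 = 2^3 · 6639, so s = 3 and d = 6639.
By repeated squaring, 11^6639 ≡ 53112 (mod 53113).

53112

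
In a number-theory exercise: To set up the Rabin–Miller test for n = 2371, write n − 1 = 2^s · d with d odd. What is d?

Halving: 2370 → 1185; 1185 is odd.
So 2370 = 2^1 · 1185.

1185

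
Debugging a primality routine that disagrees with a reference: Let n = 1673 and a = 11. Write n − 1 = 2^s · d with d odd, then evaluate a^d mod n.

135

n − 1 = 1672 = 2^3 · 209, so s = 3 and d = 209.
11^209 mod 1673 = 135.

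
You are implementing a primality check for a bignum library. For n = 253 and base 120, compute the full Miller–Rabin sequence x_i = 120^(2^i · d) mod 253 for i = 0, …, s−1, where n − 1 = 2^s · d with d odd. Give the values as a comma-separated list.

76, 210

n − 1 = 252 = 2^2 · 63, so s = 2 and d = 63.
x_0 = 120^63 mod 253 = 76.
x_1 = 76^2 mod 253 = 210.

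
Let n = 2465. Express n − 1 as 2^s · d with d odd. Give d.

77

Halving: 2464 → 1232 → 616 → 308 → 154 → 77; 77 is odd.
So 2464 = 2^5 · 77.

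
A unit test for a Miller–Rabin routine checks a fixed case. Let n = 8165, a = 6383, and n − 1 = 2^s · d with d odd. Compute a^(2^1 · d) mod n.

4014

n − 1 = 8164 = 2^2 · 2041, so s = 2 and d = 2041.
Repeated squaring mod 8165: 6383^1 ≡ 6383, 6383^2 ≡ 7504, 6383^4 ≡ 4176, 6383^8 ≡ 6701, 6383^16 ≡ 4066, 6383^32 ≡ 6396, 6383^64 ≡ 2166, 6383^128 ≡ 4846, 6383^256 ≡ 1176, 6383^512 ≡ 3091, 6383^1024 ≡ 1231.
2041 = 1024 + 512 + 256 + 128 + 64 + 32 + 16 + 8 + 1, so 6383^2041 ≡ 1231·3091·1176·4846·2166·6396·4066·6701·6383 ≡ 6288 (mod 8165).
x_0 = 6288.
x_1 = 6288^2 mod 8165 = 4014.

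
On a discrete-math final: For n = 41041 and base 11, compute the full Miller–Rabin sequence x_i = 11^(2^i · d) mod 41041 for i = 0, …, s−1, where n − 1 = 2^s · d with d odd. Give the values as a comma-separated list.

4103, 7799, 1639, 18656

n − 1 = 41040 = 2^4 · 2565, so s = 4 and d = 2565.
x_0 = 11^2565 mod 41041 = 4103.
x_1 = 4103^2 mod 41041 = 7799.
x_2 = 7799^2 mod 41041 = 1639.
x_3 = 1639^2 mod 41041 = 18656.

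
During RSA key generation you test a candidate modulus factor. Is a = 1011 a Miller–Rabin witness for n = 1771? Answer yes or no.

no

n − 1 = 1770 = 2^1 · 885, so s = 1 and d = 885.
x_0 = 1011^885 mod 1771 = 1770.
x_0 = 1770 ≡ −1, so 1011 is not a witness.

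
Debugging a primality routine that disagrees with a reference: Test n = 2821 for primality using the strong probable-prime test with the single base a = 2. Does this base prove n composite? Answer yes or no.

yes

n − 1 = 2820 = 2^2 · 705, so s = 2 and d = 705.
x_0 = 2^705 mod 2821 = 2605.
x_0 is neither 1 nor 2820, so continue squaring.
x_1 = 2605^2 mod 2821 = 1520.
Reached i = s−1 = 1 without hitting −1: 2 is a Miller–Rabin witness and 2821 is composite.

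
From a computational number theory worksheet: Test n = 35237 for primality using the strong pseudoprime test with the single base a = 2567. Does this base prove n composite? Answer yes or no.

yes

n − 1 = 35236 = 2^2 · 8809, so s = 2 and d = 8809.
x_0 = 2567^8809 mod 35237 = 33269.
x_0 is neither 1 nor 35236, so continue squaring.
x_1 = 33269^2 mod 35237 = 32191.
Reached i = s−1 = 1 without hitting −1: 2567 is a Miller–Rabin witness and 35237 is composite.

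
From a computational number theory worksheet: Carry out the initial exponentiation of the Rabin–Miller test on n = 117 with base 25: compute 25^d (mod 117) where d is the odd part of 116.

n − 1 = 116 = 2^2 · 29, so s = 2 and d = 29.
Repeated squaring mod 117: 25^1 ≡ 25, 25^2 ≡ 40, 25^4 ≡ 79, 25^8 ≡ 40, 25^16 ≡ 79.
29 = 16 + 8 + 4 + 1, so 25^29 ≡ 79·40·79·25 ≡ 103 (mod 117).

103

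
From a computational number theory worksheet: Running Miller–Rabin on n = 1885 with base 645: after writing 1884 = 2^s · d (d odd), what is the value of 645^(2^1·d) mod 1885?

545

n − 1 = 1884 = 2^2 · 471, so s = 2 and d = 471.
x_0 = 645^471 mod 1885 = 1760.
x_1 = 1760^2 mod 1885 = 545.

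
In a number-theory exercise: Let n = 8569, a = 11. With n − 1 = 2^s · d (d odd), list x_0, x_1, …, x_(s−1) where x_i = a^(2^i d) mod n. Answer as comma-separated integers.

8019, 2585, 6974

n − 1 = 8568 = 2^3 · 1071, so s = 3 and d = 1071.
x_0 = 11^1071 mod 8569 = 8019.
x_1 = 8019^2 mod 8569 = 2585.
x_2 = 2585^2 mod 8569 = 6974.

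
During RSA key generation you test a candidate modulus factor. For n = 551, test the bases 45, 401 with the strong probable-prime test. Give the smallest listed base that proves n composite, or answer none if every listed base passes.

n − 1 = 550 = 2^1 · 275, so s = 1 and d = 275.
Base 45: x_0 = 45^275 mod 551 = 372. x_0 ∉ {1, 550} and s = 1, so 45 is a Miller–Rabin witness and 551 is composite.
Base 401: x_0 = 401^275 mod 551 = 431. x_0 ∉ {1, 550} and s = 1, so 401 is a Miller–Rabin witness and 551 is composite.
The smallest witness among the given bases is 45.

45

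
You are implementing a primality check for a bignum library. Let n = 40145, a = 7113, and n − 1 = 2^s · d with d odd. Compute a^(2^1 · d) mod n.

31669

n − 1 = 40144 = 2^4 · 2509, so s = 4 and d = 2509.
By repeated squaring, 7113^2509 ≡ 25768 (mod 40145).
x_0 = 25768.
x_1 = 25768^2 mod 40145 = 31669.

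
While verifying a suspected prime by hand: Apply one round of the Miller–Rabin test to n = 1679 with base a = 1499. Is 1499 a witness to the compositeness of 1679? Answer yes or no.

n − 1 = 1678 = 2^1 · 839, so s = 1 and d = 839.
Repeated squaring mod 1679: 1499^1 ≡ 1499, 1499^2 ≡ 499, 1499^4 ≡ 509, 1499^8 ≡ 515, 1499^16 ≡ 1622, 1499^32 ≡ 1570, 1499^64 ≡ 128, 1499^128 ≡ 1273, 1499^256 ≡ 294, 1499^512 ≡ 807.
839 = 512 + 256 + 64 + 4 + 2 + 1, so 1499^839 ≡ 807·294·128·509·499·1499 ≡ 777 (mod 1679).
x_0 = 1499^839 mod 1679 = 777.
x_0 ∉ {1, 1678} and s = 1, so 1499 is a Miller–Rabin witness and 1679 is composite.

yes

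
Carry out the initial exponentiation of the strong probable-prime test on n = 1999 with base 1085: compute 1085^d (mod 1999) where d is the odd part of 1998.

n − 1 = 1998 = 2^1 · 999, so s = 1 and d = 999.
1085^999 mod 1999 = 1998.

1998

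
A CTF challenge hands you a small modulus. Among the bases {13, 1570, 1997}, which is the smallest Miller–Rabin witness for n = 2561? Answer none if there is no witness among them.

n − 1 = 2560 = 2^9 · 5, so s = 9 and d = 5.
Base 13: x_0 = 13^5 mod 2561 = 2509. x_0 is neither 1 nor 2560, so continue squaring. x_1 = 2509^2 mod 2561 = 143. x_2 = 143^2 mod 2561 = 2522. x_3 = 2522^2 mod 2561 = 1521. x_4 = 1521^2 mod 2561 = 858. x_5 = 858^2 mod 2561 = 1157. x_6 = 1157^2 mod 2561 = 1807. x_7 = 1807^2 mod 2561 = 2535. x_8 = 2535^2 mod 2561 = 676. Reached i = s−1 = 8 without hitting −1: 13 is a Miller–Rabin witness and 2561 is composite.
Base 1570: x_0 = 1570^5 mod 2561 = 498. x_0 is neither 1 nor 2560, so continue squaring. x_1 = 498^2 mod 2561 = 2148. x_2 = 2148^2 mod 2561 = 1543. x_3 = 1543^2 mod 2561 = 1680. x_4 = 1680^2 mod 2561 = 178. x_5 = 178^2 mod 2561 = 952. x_6 = 952^2 mod 2561 = 2271. x_7 = 2271^2 mod 2561 = 2148. x_8 = 2148^2 mod 2561 = 1543. Reached i = s−1 = 8 without hitting −1: 1570 is a Miller–Rabin witness and 2561 is composite.
Base 1997: x_0 = 1997^5 mod 2561 = 1594. x_0 is neither 1 nor 2560, so continue squaring. x_1 = 1594^2 mod 2561 = 324. x_2 = 324^2 mod 2561 = 2536. x_3 = 2536^2 mod 2561 = 625. x_4 = 625^2 mod 2561 = 1353. x_5 = 1353^2 mod 2561 = 2055. x_6 = 2055^2 mod 2561 = 2497. x_7 = 2497^2 mod 2561 = 1535. x_8 = 1535^2 mod 2561 = 105. Reached i = s−1 = 8 without hitting −1: 1997 is a Miller–Rabin witness and 2561 is composite.
The smallest witness among the given bases is 13.

13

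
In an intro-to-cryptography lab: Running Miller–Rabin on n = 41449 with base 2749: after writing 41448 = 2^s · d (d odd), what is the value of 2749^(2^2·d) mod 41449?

n − 1 = 41448 = 2^3 · 5181, so s = 3 and d = 5181.
By repeated squaring, 2749^5181 ≡ 38015 (mod 41449).
x_0 = 38015.
x_1 = 38015^2 mod 41449 = 20840.
x_2 = 20840^2 mod 41449 = 2978.

2978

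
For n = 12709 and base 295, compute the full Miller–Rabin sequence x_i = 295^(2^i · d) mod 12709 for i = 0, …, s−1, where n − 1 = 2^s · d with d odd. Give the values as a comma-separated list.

n − 1 = 12708 = 2^2 · 3177, so s = 2 and d = 3177.
x_0 = 295^3177 mod 12709 = 10999.
x_1 = 10999^2 mod 12709 = 1030.

10999, 1030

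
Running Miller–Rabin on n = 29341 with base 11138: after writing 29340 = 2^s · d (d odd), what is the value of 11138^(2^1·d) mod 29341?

n − 1 = 29340 = 2^2 · 7335, so s = 2 and d = 7335.
Repeated squaring mod 29341: 11138^1 ≡ 11138, 11138^2 ≡ 1296, 11138^4 ≡ 7179, 11138^8 ≡ 15245, 11138^16 ≡ 29305, 11138^32 ≡ 1296, 11138^64 ≡ 7179, 11138^128 ≡ 15245, 11138^256 ≡ 29305, 11138^512 ≡ 1296, 11138^1024 ≡ 7179, 11138^2048 ≡ 15245, 11138^4096 ≡ 29305.
7335 = 4096 + 2048 + 1024 + 128 + 32 + 4 + 2 + 1, so 11138^7335 ≡ 29305·15245·7179·15245·1296·7179·1296·11138 ≡ 11101 (mod 29341).
x_0 = 11101.
x_1 = 11101^2 mod 29341 = 1.

1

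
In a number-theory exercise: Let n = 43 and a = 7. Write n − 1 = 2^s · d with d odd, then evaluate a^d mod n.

n − 1 = 42 = 2^1 · 21, so s = 1 and d = 21.
By repeated squaring, 7^21 ≡ 42 (mod 43).

42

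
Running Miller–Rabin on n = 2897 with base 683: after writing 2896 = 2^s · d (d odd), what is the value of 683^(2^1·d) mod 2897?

n − 1 = 2896 = 2^4 · 181, so s = 4 and d = 181.
By repeated squaring, 683^181 ≡ 1777 (mod 2897).
x_0 = 1777.
x_1 = 1777^2 mod 2897 = 2896.

2896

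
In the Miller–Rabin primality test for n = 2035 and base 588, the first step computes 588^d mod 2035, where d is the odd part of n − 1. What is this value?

223

n − 1 = 2034 = 2^1 · 1017, so s = 1 and d = 1017.
Repeated squaring mod 2035: 588^1 ≡ 588, 588^2 ≡ 1829, 588^4 ≡ 1736, 588^8 ≡ 1896, 588^16 ≡ 1006, 588^32 ≡ 641, 588^64 ≡ 1846, 588^128 ≡ 1126, 588^256 ≡ 71, 588^512 ≡ 971.
1017 = 512 + 256 + 128 + 64 + 32 + 16 + 8 + 1, so 588^1017 ≡ 971·71·1126·1846·641·1006·1896·588 ≡ 223 (mod 2035).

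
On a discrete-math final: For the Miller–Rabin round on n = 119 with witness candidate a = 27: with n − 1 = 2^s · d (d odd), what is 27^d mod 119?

n − 1 = 118 = 2^1 · 59, so s = 1 and d = 59.
27^59 mod 119 = 20.

20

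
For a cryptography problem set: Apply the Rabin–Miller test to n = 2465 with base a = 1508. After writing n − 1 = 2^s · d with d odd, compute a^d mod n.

2088

n − 1 = 2464 = 2^5 · 77, so s = 5 and d = 77.
Repeated squaring mod 2465: 1508^1 ≡ 1508, 1508^2 ≡ 1334, 1508^4 ≡ 2291, 1508^8 ≡ 696, 1508^16 ≡ 1276, 1508^32 ≡ 1276, 1508^64 ≡ 1276.
77 = 64 + 8 + 4 + 1, so 1508^77 ≡ 1276·696·2291·1508 ≡ 2088 (mod 2465).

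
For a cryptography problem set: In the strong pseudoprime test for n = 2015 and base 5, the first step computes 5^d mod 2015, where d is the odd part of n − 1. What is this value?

645

n − 1 = 2014 = 2^1 · 1007, so s = 1 and d = 1007.
Repeated squaring mod 2015: 5^1 ≡ 5, 5^2 ≡ 25, 5^4 ≡ 625, 5^8 ≡ 1730, 5^16 ≡ 625, 5^32 ≡ 1730, 5^64 ≡ 625, 5^128 ≡ 1730, 5^256 ≡ 625, 5^512 ≡ 1730.
1007 = 512 + 256 + 128 + 64 + 32 + 8 + 4 + 2 + 1, so 5^1007 ≡ 1730·625·1730·625·1730·1730·625·25·5 ≡ 645 (mod 2015).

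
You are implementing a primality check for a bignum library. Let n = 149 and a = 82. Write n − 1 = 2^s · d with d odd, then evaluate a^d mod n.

n − 1 = 148 = 2^2 · 37, so s = 2 and d = 37.
Repeated squaring mod 149: 82^1 ≡ 82, 82^2 ≡ 19, 82^4 ≡ 63, 82^8 ≡ 95, 82^16 ≡ 85, 82^32 ≡ 73.
37 = 32 + 4 + 1, so 82^37 ≡ 73·63·82 ≡ 148 (mod 149).

148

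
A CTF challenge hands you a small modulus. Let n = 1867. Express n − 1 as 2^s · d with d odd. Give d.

Halving: 1866 → 933; 933 is odd.
So 1866 = 2^1 · 933.

933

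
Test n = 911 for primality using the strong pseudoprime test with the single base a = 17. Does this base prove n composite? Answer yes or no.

n − 1 = 910 = 2^1 · 455, so s = 1 and d = 455.
Repeated squaring mod 911: 17^1 ≡ 17, 17^2 ≡ 289, 17^4 ≡ 620, 17^8 ≡ 869, 17^16 ≡ 853, 17^32 ≡ 631, 17^64 ≡ 54, 17^128 ≡ 183, 17^256 ≡ 693.
455 = 256 + 128 + 64 + 4 + 2 + 1, so 17^455 ≡ 693·183·54·620·289·17 ≡ 910 (mod 911).
x_0 = 17^455 mod 911 = 910.
x_0 = 910 ≡ −1, so 17 is not a witness.

no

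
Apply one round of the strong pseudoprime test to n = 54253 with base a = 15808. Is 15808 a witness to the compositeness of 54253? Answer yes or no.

n − 1 = 54252 = 2^2 · 13563, so s = 2 and d = 13563.
Repeated squaring mod 54253: 15808^1 ≡ 15808, 15808^2 ≡ 3546, 15808^4 ≡ 41673, 15808^8 ≡ 399, 15808^16 ≡ 50695, 15808^32 ≡ 18415, 15808^64 ≡ 30975, 15808^128 ≡ 40573, 15808^256 ≡ 23803, 15808^512 ≡ 18730, 15808^1024 ≡ 13002, 15808^2048 ≡ 53909, 15808^4096 ≡ 9830, 15808^8192 ≡ 4307.
13563 = 8192 + 4096 + 1024 + 128 + 64 + 32 + 16 + 8 + 2 + 1, so 15808^13563 ≡ 4307·9830·13002·40573·30975·18415·50695·399·3546·15808 ≡ 51998 (mod 54253).
x_0 = 15808^13563 mod 54253 = 51998.
x_0 is neither 1 nor 54252, so continue squaring.
x_1 = 51998^2 mod 54253 = 39496.
Reached i = s−1 = 1 without hitting −1: 15808 is a Miller–Rabin witness and 54253 is composite.

yes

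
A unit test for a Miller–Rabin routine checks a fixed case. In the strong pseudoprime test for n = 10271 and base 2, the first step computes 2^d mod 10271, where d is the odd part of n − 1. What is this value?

n − 1 = 10270 = 2^1 · 5135, so s = 1 and d = 5135.
Repeated squaring mod 10271: 2^1 ≡ 2, 2^2 ≡ 4, 2^4 ≡ 16, 2^8 ≡ 256, 2^16 ≡ 3910, 2^32 ≡ 4852, 2^64 ≡ 772, 2^128 ≡ 266, 2^256 ≡ 9130, 2^512 ≡ 7735, 2^1024 ≡ 1650, 2^2048 ≡ 685, 2^4096 ≡ 7030.
5135 = 4096 + 1024 + 8 + 4 + 2 + 1, so 2^5135 ≡ 7030·1650·256·16·4·2 ≡ 1 (mod 10271).

1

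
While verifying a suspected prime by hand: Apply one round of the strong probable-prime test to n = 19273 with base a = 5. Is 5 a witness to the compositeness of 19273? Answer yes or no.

no

n − 1 = 19272 = 2^3 · 2409, so s = 3 and d = 2409.
x_0 = 5^2409 mod 19273 = 15102.
x_0 is neither 1 nor 19272, so continue squaring.
x_1 = 15102^2 mod 19273 = 12995.
x_2 = 12995^2 mod 19273 = 19272.
x_2 ≡ −1, so 5 is not a witness.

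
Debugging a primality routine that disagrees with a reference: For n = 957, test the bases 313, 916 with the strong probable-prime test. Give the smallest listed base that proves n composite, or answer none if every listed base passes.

313

n − 1 = 956 = 2^2 · 239, so s = 2 and d = 239.
Base 313: x_0 = 313^239 mod 957 = 922. x_0 is neither 1 nor 956, so continue squaring. x_1 = 922^2 mod 957 = 268. Reached i = s−1 = 1 without hitting −1: 313 is a Miller–Rabin witness and 957 is composite.
Base 916: x_0 = 916^239 mod 957 = 70. x_0 is neither 1 nor 956, so continue squaring. x_1 = 70^2 mod 957 = 115. Reached i = s−1 = 1 without hitting −1: 916 is a Miller–Rabin witness and 957 is composite.
The smallest witness among the given bases is 313.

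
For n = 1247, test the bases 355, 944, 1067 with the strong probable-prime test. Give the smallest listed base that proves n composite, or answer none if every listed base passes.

n − 1 = 1246 = 2^1 · 623, so s = 1 and d = 623.
Base 355: x_0 = 355^623 mod 1247 = 1. x_0 = 1, so 355 is not a witness.
Base 944: x_0 = 944^623 mod 1247 = 1. x_0 = 1, so 944 is not a witness.
Base 1067: x_0 = 1067^623 mod 1247 = 1. x_0 = 1, so 1067 is not a witness.
No listed base is a witness for 1247.

none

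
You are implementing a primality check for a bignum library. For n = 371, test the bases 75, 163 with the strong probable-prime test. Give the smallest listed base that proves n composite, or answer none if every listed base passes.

n − 1 = 370 = 2^1 · 185, so s = 1 and d = 185.
Base 75: x_0 = 75^185 mod 371 = 164. x_0 ∉ {1, 370} and s = 1, so 75 is a Miller–Rabin witness and 371 is composite.
Base 163: x_0 = 163^185 mod 371 = 11. x_0 ∉ {1, 370} and s = 1, so 163 is a Miller–Rabin witness and 371 is composite.
The smallest witness among the given bases is 75.

75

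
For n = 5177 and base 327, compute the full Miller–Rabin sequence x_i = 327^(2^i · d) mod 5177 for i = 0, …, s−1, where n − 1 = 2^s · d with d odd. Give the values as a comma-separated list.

3617, 410, 2436

n − 1 = 5176 = 2^3 · 647, so s = 3 and d = 647.
x_0 = 327^647 mod 5177 = 3617.
x_1 = 3617^2 mod 5177 = 410.
x_2 = 410^2 mod 5177 = 2436.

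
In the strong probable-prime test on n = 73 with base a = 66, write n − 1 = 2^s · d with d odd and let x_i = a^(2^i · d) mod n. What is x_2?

72

n − 1 = 72 = 2^3 · 9, so s = 3 and d = 9.
x_0 = 66^9 mod 73 = 63.
x_1 = 63^2 mod 73 = 27.
x_2 = 27^2 mod 73 = 72.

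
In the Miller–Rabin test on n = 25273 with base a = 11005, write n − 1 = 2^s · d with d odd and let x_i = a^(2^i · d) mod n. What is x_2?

3685

n − 1 = 25272 = 2^3 · 3159, so s = 3 and d = 3159.
Repeated squaring mod 25273: 11005^1 ≡ 11005, 11005^2 ≡ 1809, 11005^4 ≡ 12264, 11005^8 ≡ 6073, 11005^16 ≡ 8022, 11005^32 ≡ 7426, 11005^64 ≡ 25063, 11005^128 ≡ 18827, 11005^256 ≡ 2104, 11005^512 ≡ 4041, 11005^1024 ≡ 3323, 11005^2048 ≡ 23301.
3159 = 2048 + 1024 + 64 + 16 + 4 + 2 + 1, so 11005^3159 ≡ 23301·3323·25063·8022·12264·1809·11005 ≡ 7743 (mod 25273).
x_0 = 7743.
x_1 = 7743^2 mod 25273 = 6493.
x_2 = 6493^2 mod 25273 = 3685.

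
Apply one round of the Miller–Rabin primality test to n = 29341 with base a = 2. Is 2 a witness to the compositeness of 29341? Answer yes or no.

no

n − 1 = 29340 = 2^2 · 7335, so s = 2 and d = 7335.
x_0 = 2^7335 mod 29341 = 26424.
x_0 is neither 1 nor 29340, so continue squaring.
x_1 = 26424^2 mod 29341 = 29340.
x_1 ≡ −1, so 2 is not a witness.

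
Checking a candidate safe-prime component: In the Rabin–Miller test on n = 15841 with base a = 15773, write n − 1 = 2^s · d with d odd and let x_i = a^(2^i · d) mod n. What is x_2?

218

n − 1 = 15840 = 2^5 · 495, so s = 5 and d = 495.
Repeated squaring mod 15841: 15773^1 ≡ 15773, 15773^2 ≡ 4624, 15773^4 ≡ 11867, 15773^8 ≡ 15040, 15773^16 ≡ 7961, 15773^32 ≡ 13521, 15773^64 ≡ 12301, 15773^128 ≡ 1369, 15773^256 ≡ 4923.
495 = 256 + 128 + 64 + 32 + 8 + 4 + 2 + 1, so 15773^495 ≡ 4923·1369·12301·13521·15040·11867·4624·15773 ≡ 5643 (mod 15841).
x_0 = 5643.
x_1 = 5643^2 mod 15841 = 3039.
x_2 = 3039^2 mod 15841 = 218.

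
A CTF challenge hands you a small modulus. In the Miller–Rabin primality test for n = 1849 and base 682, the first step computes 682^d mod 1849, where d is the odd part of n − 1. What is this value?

n − 1 = 1848 = 2^3 · 231, so s = 3 and d = 231.
Repeated squaring mod 1849: 682^1 ≡ 682, 682^2 ≡ 1025, 682^4 ≡ 393, 682^8 ≡ 982, 682^16 ≡ 995, 682^32 ≡ 810, 682^64 ≡ 1554, 682^128 ≡ 122.
231 = 128 + 64 + 32 + 4 + 2 + 1, so 682^231 ≡ 122·1554·810·393·1025·682 ≡ 687 (mod 1849).

687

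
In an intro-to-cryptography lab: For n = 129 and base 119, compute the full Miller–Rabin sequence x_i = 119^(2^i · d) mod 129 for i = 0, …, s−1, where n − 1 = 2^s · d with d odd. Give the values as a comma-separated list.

n − 1 = 128 = 2^7 · 1, so s = 7 and d = 1.
x_0 = 119^1 mod 129 = 119.
x_1 = 119^2 mod 129 = 100.
x_2 = 100^2 mod 129 = 67.
x_3 = 67^2 mod 129 = 103.
x_4 = 103^2 mod 129 = 31.
x_5 = 31^2 mod 129 = 58.
x_6 = 58^2 mod 129 = 10.

119, 100, 67, 103, 31, 58, 10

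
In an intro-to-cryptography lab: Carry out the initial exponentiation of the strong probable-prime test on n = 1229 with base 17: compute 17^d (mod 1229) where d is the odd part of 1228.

597

n − 1 = 1228 = 2^2 · 307, so s = 2 and d = 307.
17^307 mod 1229 = 597.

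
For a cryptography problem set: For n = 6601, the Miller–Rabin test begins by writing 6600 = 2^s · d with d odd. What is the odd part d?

Halving: 6600 → 3300 → 1650 → 825; 825 is odd.
So 6600 = 2^3 · 825.

825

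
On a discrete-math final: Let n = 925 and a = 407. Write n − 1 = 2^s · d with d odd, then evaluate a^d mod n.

n − 1 = 924 = 2^2 · 231, so s = 2 and d = 231.
407^231 mod 925 = 518.

518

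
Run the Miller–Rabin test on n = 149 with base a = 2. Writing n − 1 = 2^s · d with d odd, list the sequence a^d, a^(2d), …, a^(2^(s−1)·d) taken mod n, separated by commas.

n − 1 = 148 = 2^2 · 37, so s = 2 and d = 37.
x_0 = 2^37 mod 149 = 105.
x_1 = 105^2 mod 149 = 148.

105, 148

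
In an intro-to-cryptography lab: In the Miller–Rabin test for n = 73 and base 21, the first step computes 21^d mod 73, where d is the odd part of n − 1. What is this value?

n − 1 = 72 = 2^3 · 9, so s = 3 and d = 9.
Repeated squaring mod 73: 21^1 ≡ 21, 21^2 ≡ 3, 21^4 ≡ 9, 21^8 ≡ 8.
9 = 8 + 1, so 21^9 ≡ 8·21 ≡ 22 (mod 73).

22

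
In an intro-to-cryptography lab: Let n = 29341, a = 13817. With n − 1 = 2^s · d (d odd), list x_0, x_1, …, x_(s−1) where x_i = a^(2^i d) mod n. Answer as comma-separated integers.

12433, 11101

n − 1 = 29340 = 2^2 · 7335, so s = 2 and d = 7335.
x_0 = 13817^7335 mod 29341 = 12433.
x_1 = 12433^2 mod 29341 = 11101.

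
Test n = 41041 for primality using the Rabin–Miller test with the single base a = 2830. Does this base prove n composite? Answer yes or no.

no

n − 1 = 41040 = 2^4 · 2565, so s = 4 and d = 2565.
x_0 = 2830^2565 mod 41041 = 1.
x_0 = 1, so 2830 is not a witness.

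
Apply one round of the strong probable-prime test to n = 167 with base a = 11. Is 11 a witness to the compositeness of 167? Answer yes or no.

no

n − 1 = 166 = 2^1 · 83, so s = 1 and d = 83.
x_0 = 11^83 mod 167 = 1.
x_0 = 1, so 11 is not a witness.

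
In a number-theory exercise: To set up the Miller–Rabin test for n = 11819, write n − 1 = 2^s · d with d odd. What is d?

Halving: 11818 → 5909; 5909 is odd.
So 11818 = 2^1 · 5909.

5909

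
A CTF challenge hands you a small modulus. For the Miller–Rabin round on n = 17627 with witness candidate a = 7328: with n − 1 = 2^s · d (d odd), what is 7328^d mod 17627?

n − 1 = 17626 = 2^1 · 8813, so s = 1 and d = 8813.
7328^8813 mod 17627 = 1.

1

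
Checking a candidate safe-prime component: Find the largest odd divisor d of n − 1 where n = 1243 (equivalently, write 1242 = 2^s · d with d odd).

Halving: 1242 → 621; 621 is odd.
So 1242 = 2^1 · 621.

621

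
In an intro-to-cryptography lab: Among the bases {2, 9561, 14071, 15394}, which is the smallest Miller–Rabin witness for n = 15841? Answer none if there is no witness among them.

n − 1 = 15840 = 2^5 · 495, so s = 5 and d = 495.
Base 2: x_0 = 2^495 mod 15841 = 1. x_0 = 1, so 2 is not a witness.
Base 9561: x_0 = 9561^495 mod 15841 = 15840. x_0 = 15840 ≡ −1, so 9561 is not a witness.
Base 14071: x_0 = 14071^495 mod 15841 = 1. x_0 = 1, so 14071 is not a witness.
Base 15394: x_0 = 15394^495 mod 15841 = 1. x_0 = 1, so 15394 is not a witness.
No listed base is a witness for 15841.

none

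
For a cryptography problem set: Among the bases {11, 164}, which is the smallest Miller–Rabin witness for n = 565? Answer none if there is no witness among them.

n − 1 = 564 = 2^2 · 141, so s = 2 and d = 141.
Base 11: x_0 = 11^141 mod 565 = 441. x_0 is neither 1 nor 564, so continue squaring. x_1 = 441^2 mod 565 = 121. Reached i = s−1 = 1 without hitting −1: 11 is a Miller–Rabin witness and 565 is composite.
Base 164: x_0 = 164^141 mod 565 = 514. x_0 is neither 1 nor 564, so continue squaring. x_1 = 514^2 mod 565 = 341. Reached i = s−1 = 1 without hitting −1: 164 is a Miller–Rabin witness and 565 is composite.
The smallest witness among the given bases is 11.

11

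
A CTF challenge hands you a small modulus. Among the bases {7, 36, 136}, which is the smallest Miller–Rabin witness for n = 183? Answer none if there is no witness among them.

7

n − 1 = 182 = 2^1 · 91, so s = 1 and d = 91.
Base 7: x_0 = 7^91 mod 183 = 115. x_0 ∉ {1, 182} and s = 1, so 7 is a Miller–Rabin witness and 183 is composite.
Base 36: x_0 = 36^91 mod 183 = 36. x_0 ∉ {1, 182} and s = 1, so 36 is a Miller–Rabin witness and 183 is composite.
Base 136: x_0 = 136^91 mod 183 = 136. x_0 ∉ {1, 182} and s = 1, so 136 is a Miller–Rabin witness and 183 is composite.
The smallest witness among the given bases is 7.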